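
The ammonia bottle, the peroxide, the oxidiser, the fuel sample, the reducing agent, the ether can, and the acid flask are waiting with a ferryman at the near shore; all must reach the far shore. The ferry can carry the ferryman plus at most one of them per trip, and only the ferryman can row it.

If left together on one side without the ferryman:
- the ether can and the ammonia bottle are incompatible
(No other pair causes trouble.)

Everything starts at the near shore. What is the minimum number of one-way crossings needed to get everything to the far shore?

Counting alone: the ferryman can take at most 1 across per trip to the far shore, so moving all 7 needs at least 7 loaded trips out, with a return between consecutive ones — at least 13 crossings.
The plan below uses exactly 13 crossings, so it is optimal:
1. Ferryman goes to the far shore with the ammonia bottle.  [the near shore: the acid flask, the ether can, the fuel sample, the oxidiser, the peroxide, the reducing agent | the far shore: the ammonia bottle]
2. Ferryman goes back to the near shore alone.  [the near shore: the acid flask, the ether can, the fuel sample, the oxidiser, the peroxide, the reducing agent | the far shore: the ammonia bottle]
3. Ferryman goes to the far shore with the peroxide.  [the near shore: the acid flask, the ether can, the fuel sample, the oxidiser, the reducing agent | the far shore: the ammonia bottle, the peroxide]
4. Ferryman goes back to the near shore alone.  [the near shore: the acid flask, the ether can, the fuel sample, the oxidiser, the reducing agent | the far shore: the ammonia bottle, the peroxide]
5. Ferryman goes to the far shore with the oxidiser.  [the near shore: the acid flask, the ether can, the fuel sample, the reducing agent | the far shore: the ammonia bottle, the oxidiser, the peroxide]
6. Ferryman goes back to the near shore alone.  [the near shore: the acid flask, the ether can, the fuel sample, the reducing agent | the far shore: the ammonia bottle, the oxidiser, the peroxide]
7. Ferryman goes to the far shore with the fuel sample.  [the near shore: the acid flask, the ether can, the reducing agent | the far shore: the ammonia bottle, the fuel sample, the oxidiser, the peroxide]
8. Ferryman goes back to the near shore alone.  [the near shore: the acid flask, the ether can, the reducing agent | the far shore: the ammonia bottle, the fuel sample, the oxidiser, the peroxide]
9. Ferryman goes to the far shore with the reducing agent.  [the near shore: the acid flask, the ether can | the far shore: the ammonia bottle, the fuel sample, the oxidiser, the peroxide, the reducing agent]
10. Ferryman goes back to the near shore alone.  [the near shore: the acid flask, the ether can | the far shore: the ammonia bottle, the fuel sample, the oxidiser, the peroxide, the reducing agent]
11. Ferryman goes to the far shore with the acid flask.  [the near shore: the ether can | the far shore: the acid flask, the ammonia bottle, the fuel sample, the oxidiser, the peroxide, the reducing agent]
12. Ferryman goes back to the near shore alone.  [the near shore: the ether can | the far shore: the acid flask, the ammonia bottle, the fuel sample, the oxidiser, the peroxide, the reducing agent]
13. Ferryman goes to the far shore with the ether can.  [the near shore: — | the far shore: the acid flask, the ammonia bottle, the ether can, the fuel sample, the oxidiser, the peroxide, the reducing agent]

13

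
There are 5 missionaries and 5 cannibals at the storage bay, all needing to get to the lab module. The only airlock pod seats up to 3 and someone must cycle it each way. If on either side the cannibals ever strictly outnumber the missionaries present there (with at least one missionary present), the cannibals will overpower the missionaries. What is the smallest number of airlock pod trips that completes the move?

11

Counting alone: each trip to the lab module takes at most 3 across and each return brings at least 1 back, so after t trips out (and t−1 returns) at most 3t − (t−1) of the 10 are across; that first reaches 10 at t = 5, so at least 9 crossings are needed.
The safety rule pushes this higher. Following every safe sequence of crossings, the most of the 10 that can be at the lab module as the airlock pod arrives there on crossing 9 is 9 — never all 10.
So no plan with fewer than 11 crossings exists, and this one achieves 11:
1. 2 cannibals → the lab module.  (the storage bay: 5M 3C; the lab module: 0M 2C)
2. 1 cannibal ← the storage bay.  (the storage bay: 5M 4C; the lab module: 0M 1C)
3. 3 cannibals → the lab module.  (the storage bay: 5M 1C; the lab module: 0M 4C)
4. 1 cannibal ← the storage bay.  (the storage bay: 5M 2C; the lab module: 0M 3C)
5. 3 missionaries → the lab module.  (the storage bay: 2M 2C; the lab module: 3M 3C)
6. 1 missionary and 1 cannibal ← the storage bay.  (the storage bay: 3M 3C; the lab module: 2M 2C)
7. 3 missionaries → the lab module.  (the storage bay: 0M 3C; the lab module: 5M 2C)
8. 1 cannibal ← the storage bay.  (the storage bay: 0M 4C; the lab module: 5M 1C)
9. 2 cannibals → the lab module.  (the storage bay: 0M 2C; the lab module: 5M 3C)
10. 1 cannibal ← the storage bay.  (the storage bay: 0M 3C; the lab module: 5M 2C)
11. 3 cannibals → the lab module.  (the storage bay: 0M 0C; the lab module: 5M 5C)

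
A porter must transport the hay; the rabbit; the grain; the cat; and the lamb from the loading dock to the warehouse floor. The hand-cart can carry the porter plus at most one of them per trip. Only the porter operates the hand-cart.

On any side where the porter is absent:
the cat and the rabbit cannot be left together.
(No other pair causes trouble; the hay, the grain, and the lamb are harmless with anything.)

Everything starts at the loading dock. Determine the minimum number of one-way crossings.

Counting alone: the porter can take at most 1 across per trip to the warehouse floor, so moving all 5 needs at least 5 loaded trips out, with a return between consecutive ones — at least 9 crossings.
The plan below uses exactly 9 crossings, so it is optimal:
1. Porter goes to the warehouse floor with the rabbit.  [the loading dock: the cat, the grain, the hay, the lamb | the warehouse floor: the rabbit]
2. Porter goes back to the loading dock alone.  [the loading dock: the cat, the grain, the hay, the lamb | the warehouse floor: the rabbit]
3. Porter goes to the warehouse floor with the hay.  [the loading dock: the cat, the grain, the lamb | the warehouse floor: the hay, the rabbit]
4. Porter goes back to the loading dock alone.  [the loading dock: the cat, the grain, the lamb | the warehouse floor: the hay, the rabbit]
5. Porter goes to the warehouse floor with the grain.  [the loading dock: the cat, the lamb | the warehouse floor: the grain, the hay, the rabbit]
6. Porter goes back to the loading dock alone.  [the loading dock: the cat, the lamb | the warehouse floor: the grain, the hay, the rabbit]
7. Porter goes to the warehouse floor with the lamb.  [the loading dock: the cat | the warehouse floor: the grain, the hay, the lamb, the rabbit]
8. Porter goes back to the loading dock alone.  [the loading dock: the cat | the warehouse floor: the grain, the hay, the lamb, the rabbit]
9. Porter goes to the warehouse floor with the cat.  [the loading dock: — | the warehouse floor: the cat, the grain, the hay, the lamb, the rabbit]

9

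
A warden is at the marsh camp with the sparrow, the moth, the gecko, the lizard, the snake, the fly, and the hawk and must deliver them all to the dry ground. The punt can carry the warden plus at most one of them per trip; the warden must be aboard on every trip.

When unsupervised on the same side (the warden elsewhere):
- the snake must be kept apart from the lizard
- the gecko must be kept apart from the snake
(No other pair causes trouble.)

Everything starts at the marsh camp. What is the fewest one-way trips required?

Counting alone: the warden can take at most 1 across per trip to the dry ground, so moving all 7 needs at least 7 loaded trips out, with a return between consecutive ones — at least 13 crossings.
The safety rule pushes this higher. Following every safe sequence of crossings, the most of the 7 that can be at the dry ground as the punt arrives there on crossing 13 is 6 — never all 7.
So no plan with fewer than 15 crossings exists, and this one achieves 15:
1. Warden goes to the dry ground with the snake.
2. Warden goes back to the marsh camp alone.
3. Warden goes to the dry ground with the sparrow.
4. Warden goes back to the marsh camp alone.
5. Warden goes to the dry ground with the moth.
6. Warden goes back to the marsh camp alone.
7. Warden goes to the dry ground with the gecko.
8. Warden goes back to the marsh camp with the snake.
9. Warden goes to the dry ground with the lizard.
10. Warden goes back to the marsh camp alone.
11. Warden goes to the dry ground with the fly.
12. Warden goes back to the marsh camp alone.
13. Warden goes to the dry ground with the hawk.
14. Warden goes back to the marsh camp alone.
15. Warden goes to the dry ground with the snake.

15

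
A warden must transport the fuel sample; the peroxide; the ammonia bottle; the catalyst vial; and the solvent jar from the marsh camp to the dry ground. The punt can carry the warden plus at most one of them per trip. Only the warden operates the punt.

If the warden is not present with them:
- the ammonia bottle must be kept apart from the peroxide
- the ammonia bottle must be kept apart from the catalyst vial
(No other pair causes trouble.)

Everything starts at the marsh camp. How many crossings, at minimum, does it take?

Counting alone: the warden can take at most 1 across per trip to the dry ground, so moving all 5 needs at least 5 loaded trips out, with a return between consecutive ones — at least 9 crossings.
The safety rule pushes this higher. Following every safe sequence of crossings, the most of the 5 that can be at the dry ground as the punt arrives there on crossing 9 is 4 — never all 5.
So no plan with fewer than 11 crossings exists, and this one achieves 11:
1. Warden goes to the dry ground with the ammonia bottle.
2. Warden goes back to the marsh camp alone.
3. Warden goes to the dry ground with the fuel sample.
4. Warden goes back to the marsh camp alone.
5. Warden goes to the dry ground with the peroxide.
6. Warden goes back to the marsh camp with the ammonia bottle.
7. Warden goes to the dry ground with the catalyst vial.
8. Warden goes back to the marsh camp alone.
9. Warden goes to the dry ground with the solvent jar.
10. Warden goes back to the marsh camp alone.
11. Warden goes to the dry ground with the ammonia bottle.

11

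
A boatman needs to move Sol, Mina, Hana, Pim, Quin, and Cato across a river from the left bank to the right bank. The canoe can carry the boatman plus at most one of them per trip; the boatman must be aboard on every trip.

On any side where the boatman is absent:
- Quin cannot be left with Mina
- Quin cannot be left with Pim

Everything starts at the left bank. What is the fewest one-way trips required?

Counting alone: the boatman can take at most 1 across per trip to the right bank, so moving all 6 needs at least 6 loaded trips out, with a return between consecutive ones — at least 11 crossings.
The safety rule pushes this higher. Following every safe sequence of crossings, the most of the 6 that can be at the right bank as the canoe arrives there on crossing 11 is 5 — never all 6.
So no plan with fewer than 13 crossings exists, and this one achieves 13:
1. Boatman goes to the right bank with Quin.
2. Boatman goes back to the left bank alone.
3. Boatman goes to the right bank with Sol.
4. Boatman goes back to the left bank alone.
5. Boatman goes to the right bank with Mina.
6. Boatman goes back to the left bank with Quin.
7. Boatman goes to the right bank with Pim.
8. Boatman goes back to the left bank alone.
9. Boatman goes to the right bank with Hana.
10. Boatman goes back to the left bank alone.
11. Boatman goes to the right bank with Cato.
12. Boatman goes back to the left bank alone.
13. Boatman goes to the right bank with Quin.

13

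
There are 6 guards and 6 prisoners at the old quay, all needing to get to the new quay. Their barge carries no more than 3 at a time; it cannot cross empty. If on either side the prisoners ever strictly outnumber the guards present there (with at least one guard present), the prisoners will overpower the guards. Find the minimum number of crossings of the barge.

impossible

Following every safe sequence of crossings from the start, the most of the 12 that can be at the new quay as the barge arrives there on crossings 1, 3, 5 is 3, 5, 6 respectively; the best ever achieved is 6 of 12.
From crossing 7 on, no configuration arises that was not already reachable earlier: only 17 distinct safe configurations (who is on which side, and where the barge is) can ever be reached, none of them has everyone across, and every continuation just revisits them. They are: 0 guards + 0 prisoners across (barge back at the start); 0 guards + 1 prisoner across (barge there); 0 guards + 1 prisoner across (barge back at the start); 0 guards + 2 prisoners across (barge there); 0 guards + 2 prisoners across (barge back at the start); 0 guards + 3 prisoners across (barge there); 0 guards + 3 prisoners across (barge back at the start); 0 guards + 4 prisoners across (barge there); 0 guards + 4 prisoners across (barge back at the start); 0 guards + 5 prisoners across (barge there); 0 guards + 5 prisoners across (barge back at the start); 0 guards + 6 prisoners across (barge there); 1 guard + 1 prisoner across (barge there); 1 guard + 1 prisoner across (barge back at the start); 2 guards + 2 prisoners across (barge there); 2 guards + 2 prisoners across (barge back at the start); 3 guards + 3 prisoners across (barge there). So no valid plan exists.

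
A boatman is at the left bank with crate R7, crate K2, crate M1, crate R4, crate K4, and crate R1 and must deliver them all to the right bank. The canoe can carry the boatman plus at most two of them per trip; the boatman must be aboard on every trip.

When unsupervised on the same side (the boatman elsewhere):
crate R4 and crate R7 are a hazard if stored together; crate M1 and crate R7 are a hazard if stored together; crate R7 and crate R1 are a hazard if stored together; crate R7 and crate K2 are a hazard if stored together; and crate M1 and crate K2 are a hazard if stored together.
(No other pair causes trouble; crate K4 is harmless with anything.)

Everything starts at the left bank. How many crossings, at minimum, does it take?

9

Counting alone: the boatman can take at most 2 across per trip to the right bank, so moving all 6 needs at least 3 loaded trips out, with a return between consecutive ones — at least 5 crossings.
The safety rule pushes this higher. Following every safe sequence of crossings, the most of the 6 that can be at the right bank as the canoe arrives there on crossings 5, 7 is 4, 5 respectively — never all 6.
So no plan with fewer than 9 crossings exists, and this one achieves 9:
1. Boatman goes to the right bank with crate K2 and crate R7.  [the left bank: crate K4, crate M1, crate R1, crate R4 | the right bank: crate K2, crate R7]
2. Boatman goes back to the left bank with crate R7.  [the left bank: crate K4, crate M1, crate R1, crate R4, crate R7 | the right bank: crate K2]
3. Boatman goes to the right bank with crate R4 and crate R7.  [the left bank: crate K4, crate M1, crate R1 | the right bank: crate K2, crate R4, crate R7]
4. Boatman goes back to the left bank with crate R7.  [the left bank: crate K4, crate M1, crate R1, crate R7 | the right bank: crate K2, crate R4]
5. Boatman goes to the right bank with crate K4 and crate R7.  [the left bank: crate M1, crate R1 | the right bank: crate K2, crate K4, crate R4, crate R7]
6. Boatman goes back to the left bank with crate R7.  [the left bank: crate M1, crate R1, crate R7 | the right bank: crate K2, crate K4, crate R4]
7. Boatman goes to the right bank with crate R1 and crate R7.  [the left bank: crate M1 | the right bank: crate K2, crate K4, crate R1, crate R4, crate R7]
8. Boatman goes back to the left bank with crate R7.  [the left bank: crate M1, crate R7 | the right bank: crate K2, crate K4, crate R1, crate R4]
9. Boatman goes to the right bank with crate M1 and crate R7.  [the left bank: — | the right bank: crate K2, crate K4, crate M1, crate R1, crate R4, crate R7]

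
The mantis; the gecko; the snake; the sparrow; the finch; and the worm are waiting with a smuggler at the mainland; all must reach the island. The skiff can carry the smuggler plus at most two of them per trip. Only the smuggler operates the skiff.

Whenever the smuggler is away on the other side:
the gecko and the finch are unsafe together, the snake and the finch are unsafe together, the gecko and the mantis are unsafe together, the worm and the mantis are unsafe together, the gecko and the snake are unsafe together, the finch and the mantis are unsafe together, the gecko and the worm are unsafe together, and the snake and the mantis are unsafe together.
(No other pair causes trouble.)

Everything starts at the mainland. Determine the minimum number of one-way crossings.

impossible

Whatever the first load, the items left behind include a forbidden pair without the smuggler. No opening move is safe, so no plan exists.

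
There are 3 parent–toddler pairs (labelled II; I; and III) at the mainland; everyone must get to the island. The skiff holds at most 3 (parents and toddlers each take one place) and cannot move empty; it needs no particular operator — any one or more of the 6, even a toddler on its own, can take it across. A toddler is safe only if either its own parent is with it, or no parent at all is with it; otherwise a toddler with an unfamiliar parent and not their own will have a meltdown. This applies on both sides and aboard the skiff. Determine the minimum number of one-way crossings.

Counting alone: each trip to the island takes at most 3 across and each return brings at least 1 back, so after t trips out (and t−1 returns) at most 3t − (t−1) of the 6 are across; that first reaches 6 at t = 3, so at least 5 crossings are needed.
The plan below uses exactly 5 crossings, so it is optimal:
1. parent II and toddler II cross → the island.
2. parent II crosses ← the mainland.
3. parent I, parent II, and parent III cross → the island.
4. toddler II crosses ← the mainland.
5. toddler I, toddler II, and toddler III cross → the island.

5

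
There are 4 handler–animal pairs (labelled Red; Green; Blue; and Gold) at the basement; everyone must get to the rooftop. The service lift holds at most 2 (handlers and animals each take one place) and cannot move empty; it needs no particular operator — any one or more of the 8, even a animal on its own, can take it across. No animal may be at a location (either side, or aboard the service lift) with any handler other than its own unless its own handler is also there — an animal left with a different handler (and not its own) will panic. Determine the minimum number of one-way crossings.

Following every safe sequence of crossings from the start, the most of the 8 that can be at the rooftop as the service lift arrives there on crossings 1, 3, 5 is 2, 3, 4 respectively; the best ever achieved is 4 of 8.
From crossing 7 on, no configuration arises that was not already reachable earlier: only 44 distinct safe configurations (who is on which side, and where the service lift is) can ever be reached, none of them has everyone across, and every continuation just revisits them. So no valid plan exists.

impossible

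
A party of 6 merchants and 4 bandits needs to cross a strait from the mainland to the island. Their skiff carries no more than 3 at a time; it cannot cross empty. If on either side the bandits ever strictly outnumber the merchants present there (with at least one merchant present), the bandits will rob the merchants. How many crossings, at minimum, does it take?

Counting alone: each trip to the island takes at most 3 across and each return brings at least 1 back, so after t trips out (and t−1 returns) at most 3t − (t−1) of the 10 are across; that first reaches 10 at t = 5, so at least 9 crossings are needed.
The plan below uses exactly 9 crossings, so it is optimal:
1. 2 bandits → the island.  (the mainland: 6M 2B; the island: 0M 2B)
2. 1 bandit ← the mainland.  (the mainland: 6M 3B; the island: 0M 1B)
3. 3 bandits → the island.  (the mainland: 6M 0B; the island: 0M 4B)
4. 1 bandit ← the mainland.  (the mainland: 6M 1B; the island: 0M 3B)
5. 3 merchants → the island.  (the mainland: 3M 1B; the island: 3M 3B)
6. 1 bandit ← the mainland.  (the mainland: 3M 2B; the island: 3M 2B)
7. 1 merchant and 2 bandits → the island.  (the mainland: 2M 0B; the island: 4M 4B)
8. 1 bandit ← the mainland.  (the mainland: 2M 1B; the island: 4M 3B)
9. 2 merchants and 1 bandit → the island.  (the mainland: 0M 0B; the island: 6M 4B)

9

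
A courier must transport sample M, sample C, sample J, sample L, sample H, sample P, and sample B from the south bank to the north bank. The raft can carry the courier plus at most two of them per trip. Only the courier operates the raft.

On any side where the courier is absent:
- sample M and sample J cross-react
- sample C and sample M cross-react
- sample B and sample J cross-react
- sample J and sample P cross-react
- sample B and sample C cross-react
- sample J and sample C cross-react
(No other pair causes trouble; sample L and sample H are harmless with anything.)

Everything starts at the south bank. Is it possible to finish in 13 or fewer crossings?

Yes — this plan uses 11 crossings (≤ 13):
1. Courier goes to the north bank with sample C and sample J.  [the south bank: sample B, sample H, sample L, sample M, sample P | the north bank: sample C, sample J]
2. Courier goes back to the south bank with sample C.  [the south bank: sample B, sample C, sample H, sample L, sample M, sample P | the north bank: sample J]
3. Courier goes to the north bank with sample B and sample M.  [the south bank: sample C, sample H, sample L, sample P | the north bank: sample B, sample J, sample M]
4. Courier goes back to the south bank with sample J.  [the south bank: sample C, sample H, sample J, sample L, sample P | the north bank: sample B, sample M]
5. Courier goes to the north bank with sample C and sample P.  [the south bank: sample H, sample J, sample L | the north bank: sample B, sample C, sample M, sample P]
6. Courier goes back to the south bank with sample C.  [the south bank: sample C, sample H, sample J, sample L | the north bank: sample B, sample M, sample P]
7. Courier goes to the north bank with sample C and sample L.  [the south bank: sample H, sample J | the north bank: sample B, sample C, sample L, sample M, sample P]
8. Courier goes back to the south bank with sample C.  [the south bank: sample C, sample H, sample J | the north bank: sample B, sample L, sample M, sample P]
9. Courier goes to the north bank with sample C and sample H.  [the south bank: sample J | the north bank: sample B, sample C, sample H, sample L, sample M, sample P]
10. Courier goes back to the south bank with sample C.  [the south bank: sample C, sample J | the north bank: sample B, sample H, sample L, sample M, sample P]
11. Courier goes to the north bank with sample C and sample J.  [the south bank: — | the north bank: sample B, sample C, sample H, sample J, sample L, sample M, sample P]

Yes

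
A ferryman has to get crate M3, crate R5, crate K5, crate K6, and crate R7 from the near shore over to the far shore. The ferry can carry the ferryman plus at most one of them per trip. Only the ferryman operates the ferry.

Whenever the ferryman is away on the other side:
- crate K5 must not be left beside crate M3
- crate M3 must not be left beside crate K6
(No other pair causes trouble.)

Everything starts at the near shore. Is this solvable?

Yes

1. Ferryman goes to the far shore with crate M3.  [the near shore: crate K5, crate K6, crate R5, crate R7 | the far shore: crate M3]
2. Ferryman goes back to the near shore alone.  [the near shore: crate K5, crate K6, crate R5, crate R7 | the far shore: crate M3]
3. Ferryman goes to the far shore with crate R5.  [the near shore: crate K5, crate K6, crate R7 | the far shore: crate M3, crate R5]
4. Ferryman goes back to the near shore alone.  [the near shore: crate K5, crate K6, crate R7 | the far shore: crate M3, crate R5]
5. Ferryman goes to the far shore with crate K5.  [the near shore: crate K6, crate R7 | the far shore: crate K5, crate M3, crate R5]
6. Ferryman goes back to the near shore with crate M3.  [the near shore: crate K6, crate M3, crate R7 | the far shore: crate K5, crate R5]
7. Ferryman goes to the far shore with crate K6.  [the near shore: crate M3, crate R7 | the far shore: crate K5, crate K6, crate R5]
8. Ferryman goes back to the near shore alone.  [the near shore: crate M3, crate R7 | the far shore: crate K5, crate K6, crate R5]
9. Ferryman goes to the far shore with crate R7.  [the near shore: crate M3 | the far shore: crate K5, crate K6, crate R5, crate R7]
10. Ferryman goes back to the near shore alone.  [the near shore: crate M3 | the far shore: crate K5, crate K6, crate R5, crate R7]
11. Ferryman goes to the far shore with crate M3.  [the near shore: — | the far shore: crate K5, crate K6, crate M3, crate R5, crate R7]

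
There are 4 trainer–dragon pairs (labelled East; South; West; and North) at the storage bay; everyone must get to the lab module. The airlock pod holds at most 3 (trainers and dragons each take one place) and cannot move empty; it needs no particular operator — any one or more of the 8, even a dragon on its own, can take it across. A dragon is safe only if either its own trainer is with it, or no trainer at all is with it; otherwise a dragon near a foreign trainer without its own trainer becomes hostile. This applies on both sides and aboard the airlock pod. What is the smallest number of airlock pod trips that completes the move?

9

Counting alone: each trip to the lab module takes at most 3 across and each return brings at least 1 back, so after t trips out (and t−1 returns) at most 3t − (t−1) of the 8 are across; that first reaches 8 at t = 4, so at least 7 crossings are needed.
The safety rule pushes this higher. Following every safe sequence of crossings, the most of the 8 that can be at the lab module as the airlock pod arrives there on crossing 7 is 7 — never all 8.
So no plan with fewer than 9 crossings exists, and this one achieves 9:
1. dragon East and trainer East cross → the lab module.
2. trainer East crosses ← the storage bay.
3. dragon South, trainer East, and trainer South cross → the lab module.
4. dragon East and trainer East cross ← the storage bay.
5. trainer East, trainer North, and trainer West cross → the lab module.
6. dragon South crosses ← the storage bay.
7. dragon East and dragon South cross → the lab module.
8. dragon East crosses ← the storage bay.
9. dragon East, dragon North, and dragon West cross → the lab module.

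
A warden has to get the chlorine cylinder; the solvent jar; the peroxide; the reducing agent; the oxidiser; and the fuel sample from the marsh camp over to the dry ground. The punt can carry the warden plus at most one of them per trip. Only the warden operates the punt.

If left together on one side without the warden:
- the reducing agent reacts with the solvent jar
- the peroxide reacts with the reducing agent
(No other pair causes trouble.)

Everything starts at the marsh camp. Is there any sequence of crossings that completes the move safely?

1. Warden goes to the dry ground with the reducing agent.
2. Warden goes back to the marsh camp alone.
3. Warden goes to the dry ground with the chlorine cylinder.
4. Warden goes back to the marsh camp alone.
5. Warden goes to the dry ground with the solvent jar.
6. Warden goes back to the marsh camp with the reducing agent.
7. Warden goes to the dry ground with the peroxide.
8. Warden goes back to the marsh camp alone.
9. Warden goes to the dry ground with the oxidiser.
10. Warden goes back to the marsh camp alone.
11. Warden goes to the dry ground with the fuel sample.
12. Warden goes back to the marsh camp alone.
13. Warden goes to the dry ground with the reducing agent.

Yes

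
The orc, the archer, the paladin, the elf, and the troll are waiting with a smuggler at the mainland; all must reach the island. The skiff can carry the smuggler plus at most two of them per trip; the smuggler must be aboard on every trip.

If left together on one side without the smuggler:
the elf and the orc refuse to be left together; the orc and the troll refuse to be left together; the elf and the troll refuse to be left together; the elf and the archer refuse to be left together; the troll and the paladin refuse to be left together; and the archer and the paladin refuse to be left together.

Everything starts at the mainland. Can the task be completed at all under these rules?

Whatever the first load, the items left behind include a forbidden pair without the smuggler. No opening move is safe, so no plan exists.

No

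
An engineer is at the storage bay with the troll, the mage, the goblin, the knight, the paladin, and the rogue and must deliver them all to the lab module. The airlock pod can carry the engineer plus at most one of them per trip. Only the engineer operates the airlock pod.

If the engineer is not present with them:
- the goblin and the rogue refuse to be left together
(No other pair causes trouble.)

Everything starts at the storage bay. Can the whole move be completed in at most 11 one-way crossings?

Yes — this plan uses 11 crossings (≤ 11):
1. Engineer goes to the lab module with the goblin.
2. Engineer goes back to the storage bay alone.
3. Engineer goes to the lab module with the troll.
4. Engineer goes back to the storage bay alone.
5. Engineer goes to the lab module with the mage.
6. Engineer goes back to the storage bay alone.
7. Engineer goes to the lab module with the knight.
8. Engineer goes back to the storage bay alone.
9. Engineer goes to the lab module with the paladin.
10. Engineer goes back to the storage bay alone.
11. Engineer goes to the lab module with the rogue.

Yes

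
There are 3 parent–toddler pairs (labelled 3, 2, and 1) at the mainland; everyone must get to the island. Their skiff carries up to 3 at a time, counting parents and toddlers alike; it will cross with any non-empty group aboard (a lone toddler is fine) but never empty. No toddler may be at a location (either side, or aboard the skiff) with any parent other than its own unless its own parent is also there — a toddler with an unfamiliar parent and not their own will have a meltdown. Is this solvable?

Yes

1. parent 3 and toddler 3 cross → the island.
2. parent 3 crosses ← the mainland.
3. parent 1, parent 2, and parent 3 cross → the island.
4. toddler 3 crosses ← the mainland.
5. toddler 1, toddler 2, and toddler 3 cross → the island.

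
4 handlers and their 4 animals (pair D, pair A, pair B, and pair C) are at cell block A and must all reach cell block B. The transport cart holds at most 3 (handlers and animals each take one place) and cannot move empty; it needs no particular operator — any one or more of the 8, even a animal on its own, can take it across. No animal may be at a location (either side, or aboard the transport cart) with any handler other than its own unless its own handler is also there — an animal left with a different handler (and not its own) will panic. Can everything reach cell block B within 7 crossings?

Counting alone: each trip to cell block B takes at most 3 across and each return brings at least 1 back, so after t trips out (and t−1 returns) at most 3t − (t−1) of the 8 are across; that first reaches 8 at t = 4, so at least 7 crossings are needed.
The safety rule pushes this higher. Following every safe sequence of crossings, the most of the 8 that can be at cell block B as the transport cart arrives there on crossing 7 is 7 — never all 8.
So the move cannot be finished within 7 crossings. (The shortest complete plan takes 9:)
1. animal D and handler D cross → cell block B.
2. handler D crosses ← cell block A.
3. animal A, handler A, and handler D cross → cell block B.
4. animal D and handler D cross ← cell block A.
5. handler B, handler C, and handler D cross → cell block B.
6. animal A crosses ← cell block A.
7. animal A and animal D cross → cell block B.
8. animal D crosses ← cell block A.
9. animal B, animal C, and animal D cross → cell block B.

No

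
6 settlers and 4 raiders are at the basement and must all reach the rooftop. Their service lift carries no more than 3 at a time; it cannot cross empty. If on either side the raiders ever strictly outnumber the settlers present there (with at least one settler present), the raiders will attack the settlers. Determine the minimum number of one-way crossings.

Counting alone: each trip to the rooftop takes at most 3 across and each return brings at least 1 back, so after t trips out (and t−1 returns) at most 3t − (t−1) of the 10 are across; that first reaches 10 at t = 5, so at least 9 crossings are needed.
The plan below uses exactly 9 crossings, so it is optimal:
1. 2 raiders → the rooftop.  (the basement: 6S 2R; the rooftop: 0S 2R)
2. 1 raider ← the basement.  (the basement: 6S 3R; the rooftop: 0S 1R)
3. 3 raiders → the rooftop.  (the basement: 6S 0R; the rooftop: 0S 4R)
4. 1 raider ← the basement.  (the basement: 6S 1R; the rooftop: 0S 3R)
5. 3 settlers → the rooftop.  (the basement: 3S 1R; the rooftop: 3S 3R)
6. 1 raider ← the basement.  (the basement: 3S 2R; the rooftop: 3S 2R)
7. 1 settler and 2 raiders → the rooftop.  (the basement: 2S 0R; the rooftop: 4S 4R)
8. 1 raider ← the basement.  (the basement: 2S 1R; the rooftop: 4S 3R)
9. 2 settlers and 1 raider → the rooftop.  (the basement: 0S 0R; the rooftop: 6S 4R)

9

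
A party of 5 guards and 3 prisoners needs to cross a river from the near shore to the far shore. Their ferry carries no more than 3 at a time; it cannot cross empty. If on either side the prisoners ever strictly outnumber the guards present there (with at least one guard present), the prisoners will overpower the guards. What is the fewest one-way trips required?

Counting alone: each trip to the far shore takes at most 3 across and each return brings at least 1 back, so after t trips out (and t−1 returns) at most 3t − (t−1) of the 8 are across; that first reaches 8 at t = 4, so at least 7 crossings are needed.
The plan below uses exactly 7 crossings, so it is optimal:
1. 2 prisoners → the far shore.  (the near shore: 5G 1P; the far shore: 0G 2P)
2. 1 prisoner ← the near shore.  (the near shore: 5G 2P; the far shore: 0G 1P)
3. 2 guards and 1 prisoner → the far shore.  (the near shore: 3G 1P; the far shore: 2G 2P)
4. 1 prisoner ← the near shore.  (the near shore: 3G 2P; the far shore: 2G 1P)
5. 1 guard and 2 prisoners → the far shore.  (the near shore: 2G 0P; the far shore: 3G 3P)
6. 1 prisoner ← the near shore.  (the near shore: 2G 1P; the far shore: 3G 2P)
7. 2 guards and 1 prisoner → the far shore.  (the near shore: 0G 0P; the far shore: 5G 3P)

7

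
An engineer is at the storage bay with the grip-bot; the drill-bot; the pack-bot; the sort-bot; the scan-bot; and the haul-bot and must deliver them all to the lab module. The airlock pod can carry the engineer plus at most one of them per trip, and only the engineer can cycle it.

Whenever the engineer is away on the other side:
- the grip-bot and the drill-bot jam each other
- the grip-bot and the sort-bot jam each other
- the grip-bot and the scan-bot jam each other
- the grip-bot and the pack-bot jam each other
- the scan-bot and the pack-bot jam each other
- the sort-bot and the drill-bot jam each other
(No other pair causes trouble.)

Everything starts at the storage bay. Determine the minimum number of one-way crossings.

impossible

Whatever the first load, the items left behind include a forbidden pair without the engineer. No opening move is safe, so no plan exists.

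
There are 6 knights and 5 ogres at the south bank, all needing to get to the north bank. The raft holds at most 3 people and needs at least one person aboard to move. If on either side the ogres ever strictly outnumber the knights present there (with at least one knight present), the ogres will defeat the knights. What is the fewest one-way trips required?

9

Counting alone: each trip to the north bank takes at most 3 across and each return brings at least 1 back, so after t trips out (and t−1 returns) at most 3t − (t−1) of the 11 are across; that first reaches 11 at t = 5, so at least 9 crossings are needed.
The plan below uses exactly 9 crossings, so it is optimal:
1. 3 ogres → the north bank.  (the south bank: 6K 2O; the north bank: 0K 3O)
2. 1 ogre ← the south bank.  (the south bank: 6K 3O; the north bank: 0K 2O)
3. 3 knights → the north bank.  (the south bank: 3K 3O; the north bank: 3K 2O)
4. 1 knight ← the south bank.  (the south bank: 4K 3O; the north bank: 2K 2O)
5. 2 knights and 1 ogre → the north bank.  (the south bank: 2K 2O; the north bank: 4K 3O)
6. 1 knight ← the south bank.  (the south bank: 3K 2O; the north bank: 3K 3O)
7. 2 knights and 1 ogre → the north bank.  (the south bank: 1K 1O; the north bank: 5K 4O)
8. 1 knight ← the south bank.  (the south bank: 2K 1O; the north bank: 4K 4O)
9. 2 knights and 1 ogre → the north bank.  (the south bank: 0K 0O; the north bank: 6K 5O)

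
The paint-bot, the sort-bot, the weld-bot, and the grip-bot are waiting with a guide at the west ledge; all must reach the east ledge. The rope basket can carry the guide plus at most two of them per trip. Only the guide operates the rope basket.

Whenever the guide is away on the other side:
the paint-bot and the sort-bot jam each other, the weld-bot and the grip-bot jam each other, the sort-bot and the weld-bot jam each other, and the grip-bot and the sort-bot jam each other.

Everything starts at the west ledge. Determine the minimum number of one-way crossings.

Counting alone: the guide can take at most 2 across per trip to the east ledge, so moving all 4 needs at least 2 loaded trips out, with a return between consecutive ones — at least 3 crossings.
The safety rule pushes this higher. Following every safe sequence of crossings, the most of the 4 that can be at the east ledge as the rope basket arrives there on crossing 3 is 3 — never all 4.
So no plan with fewer than 5 crossings exists, and this one achieves 5:
1. Guide goes to the east ledge with the sort-bot and the weld-bot.  [the west ledge: the grip-bot, the paint-bot | the east ledge: the sort-bot, the weld-bot]
2. Guide goes back to the west ledge with the sort-bot.  [the west ledge: the grip-bot, the paint-bot, the sort-bot | the east ledge: the weld-bot]
3. Guide goes to the east ledge with the paint-bot and the sort-bot.  [the west ledge: the grip-bot | the east ledge: the paint-bot, the sort-bot, the weld-bot]
4. Guide goes back to the west ledge with the sort-bot.  [the west ledge: the grip-bot, the sort-bot | the east ledge: the paint-bot, the weld-bot]
5. Guide goes to the east ledge with the grip-bot and the sort-bot.  [the west ledge: — | the east ledge: the grip-bot, the paint-bot, the sort-bot, the weld-bot]

5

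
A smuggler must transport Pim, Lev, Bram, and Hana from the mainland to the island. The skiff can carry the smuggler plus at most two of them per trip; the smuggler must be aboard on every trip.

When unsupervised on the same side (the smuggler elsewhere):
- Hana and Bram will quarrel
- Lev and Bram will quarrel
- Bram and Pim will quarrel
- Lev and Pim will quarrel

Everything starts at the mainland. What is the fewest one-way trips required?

5

Counting alone: the smuggler can take at most 2 across per trip to the island, so moving all 4 needs at least 2 loaded trips out, with a return between consecutive ones — at least 3 crossings.
The safety rule pushes this higher. Following every safe sequence of crossings, the most of the 4 that can be at the island as the skiff arrives there on crossing 3 is 3 — never all 4.
So no plan with fewer than 5 crossings exists, and this one achieves 5:
1. Smuggler goes to the island with Bram and Pim.  [the mainland: Hana, Lev | the island: Bram, Pim]
2. Smuggler goes back to the mainland with Pim.  [the mainland: Hana, Lev, Pim | the island: Bram]
3. Smuggler goes to the island with Hana and Pim.  [the mainland: Lev | the island: Bram, Hana, Pim]
4. Smuggler goes back to the mainland with Bram.  [the mainland: Bram, Lev | the island: Hana, Pim]
5. Smuggler goes to the island with Bram and Lev.  [the mainland: — | the island: Bram, Hana, Lev, Pim]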